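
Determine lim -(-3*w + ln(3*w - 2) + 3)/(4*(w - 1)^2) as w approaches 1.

Direct substitution gives 0/0.
Apply L'Hôpital: lim (-3 + 3/(3*w - 2))/(8 - 8*w), still 0/0.
After 2 applications of L'Hôpital's rule the quotient is (-9/(3*w - 2)^2)/(-8); substituting w = 1 gives 9/8.

9/8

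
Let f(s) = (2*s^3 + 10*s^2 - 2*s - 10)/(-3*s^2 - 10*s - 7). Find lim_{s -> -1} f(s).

4

Direct substitution gives 0/0, so factor. Both numerator and denominator have (s + 1) as a factor.
After cancelling, the expression reduces to (2*s^2 + 8*s - 10)/(-3*s - 7).
Substituting s = -1 gives 4.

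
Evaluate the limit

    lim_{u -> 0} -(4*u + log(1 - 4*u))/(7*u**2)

Direct substitution gives 0/0.
Apply L'Hôpital: lim (4 - 4/(1 - 4*u))/(-14*u), still 0/0.
After 2 applications of L'Hôpital's rule the quotient is (-16/(1 - 4*u)^2)/(-14); substituting u = 0 gives 8/7.

8/7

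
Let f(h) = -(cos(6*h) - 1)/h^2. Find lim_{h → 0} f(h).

18

Direct substitution gives 0/0.
Apply L'Hôpital: lim (-6*sin(6*h))/(-2*h), still 0/0.
After 2 applications of L'Hôpital's rule the quotient is (-36*cos(6*h))/(-2); substituting h = 0 gives 18.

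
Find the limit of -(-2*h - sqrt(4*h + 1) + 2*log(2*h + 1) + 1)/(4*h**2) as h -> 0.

1/2

Substitution gives 0/0; apply L'Hôpital's rule 2 times.
After differentiating numerator and denominator 2 times the quotient is (4/(4*h + 1)^(3/2) - 8/(2*h + 1)^2)/(-8); at h = 0 this is 1/2.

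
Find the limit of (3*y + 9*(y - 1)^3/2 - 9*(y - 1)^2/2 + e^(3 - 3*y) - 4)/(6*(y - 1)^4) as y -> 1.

Direct substitution gives 0/0.
Apply L'Hôpital: lim (-9*y + 27*(y - 1)^2/2 - 3*e^(3 - 3*y) + 12)/(24*(y - 1)^3), still 0/0.
Apply L'Hôpital: lim (27*y + 9*e^(3 - 3*y) - 36)/(72*(y - 1)^2), still 0/0.
Apply L'Hôpital: lim (27 - 27*e^(3 - 3*y))/(144*y - 144), still 0/0.
After 4 applications of L'Hôpital's rule the quotient is (81*e^(3 - 3*y))/(144); substituting y = 1 gives 9/16.

9/16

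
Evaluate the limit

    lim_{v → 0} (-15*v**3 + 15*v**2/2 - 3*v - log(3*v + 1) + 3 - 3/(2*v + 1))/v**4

Substitution gives 0/0 (the numerator vanishes to order 4).
Expand each term to order v^4: the coefficient of v^4 in -3·1/(1 + 2v) is -48 and in −ln(1 + 3v) is 81/4.
Lower-order terms cancel with the polynomial part, so the numerator is (-111/4)·v^4 + o(v^4), and the limit is (-111/4)/(1) = -111/4.

-111/4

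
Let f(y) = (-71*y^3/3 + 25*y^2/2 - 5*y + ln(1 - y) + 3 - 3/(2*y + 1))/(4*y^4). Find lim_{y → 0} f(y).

-193/16

Substitution gives 0/0; apply L'Hôpital's rule 4 times.
After differentiating numerator and denominator 4 times the quotient is (-1152/(2*y + 1)^5 - 6/(y - 1)^4)/(96); at y = 0 this is -193/16.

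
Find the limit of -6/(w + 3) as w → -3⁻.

∞

As w → -3⁻, (w + 3) → 0⁻, so (w + 3)^1 → 0⁻ and -6/(w + 3)^1 → ∞.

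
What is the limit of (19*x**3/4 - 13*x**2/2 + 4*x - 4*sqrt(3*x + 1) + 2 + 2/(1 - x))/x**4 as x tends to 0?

469/32

Substitution gives 0/0; apply L'Hôpital's rule 4 times.
After differentiating numerator and denominator 4 times the quotient is (1215/(4*(3*x + 1)^(7/2)) - 48/(x - 1)^5)/(24); at x = 0 this is 469/32.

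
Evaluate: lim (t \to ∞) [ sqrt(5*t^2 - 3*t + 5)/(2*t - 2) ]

√(5)/2

For large |t|, √(5*t^2 - 3*t + 5) ≈ √5·|t| and the denominator ≈ 2t.
Since t → +∞, |t| = t, giving √5/(2) = √(5)/2.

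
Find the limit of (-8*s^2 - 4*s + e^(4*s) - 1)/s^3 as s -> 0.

Direct substitution gives 0/0.
Apply L'Hôpital: lim (-16*s + 4*e^(4*s) - 4)/(3*s^2), still 0/0.
Apply L'Hôpital: lim (16*e^(4*s) - 16)/(6*s), still 0/0.
After 3 applications of L'Hôpital's rule the quotient is (64*e^(4*s))/(6); substituting s = 0 gives 32/3.

32/3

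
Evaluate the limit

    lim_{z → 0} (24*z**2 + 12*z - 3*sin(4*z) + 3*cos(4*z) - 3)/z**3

Substitution gives 0/0 (the numerator vanishes to order 3).
Expand each term to order z^3: the coefficient of z^3 in -3·sin(4z) is 32 and in 3·cos(4z) is 0.
Lower-order terms cancel with the polynomial part, so the numerator is (32)·z^3 + o(z^3), and the limit is (32)/(1) = 32.

32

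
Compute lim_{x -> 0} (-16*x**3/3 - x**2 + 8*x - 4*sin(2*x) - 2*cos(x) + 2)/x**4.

Substitution gives 0/0 (the numerator vanishes to order 4).
Expand each term to order x^4: the coefficient of x^4 in -4·sin(2x) is 0 and in -2·cos(x) is -1/12.
Lower-order terms cancel with the polynomial part, so the numerator is (-1/12)·x^4 + o(x^4), and the limit is (-1/12)/(1) = -1/12.

-1/12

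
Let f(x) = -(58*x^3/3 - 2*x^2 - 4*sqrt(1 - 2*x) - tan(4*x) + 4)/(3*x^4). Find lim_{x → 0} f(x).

Substitution gives 0/0 (the numerator vanishes to order 4).
Expand each term to order x^4: the coefficient of x^4 in -4·√(1 - 2x) is 5/2 and in −tan(4x) is 0.
Lower-order terms cancel with the polynomial part, so the numerator is (5/2)·x^4 + o(x^4), and the limit is (5/2)/(-3) = -5/6.

-5/6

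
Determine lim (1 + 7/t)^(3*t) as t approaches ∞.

e^(21)

Let L be the limit and take ln: ln L = lim (3t)·ln(1 + 7/t) = lim (3t)·(7/t + O(1/t²)) = 21.
Hence L = e^(21).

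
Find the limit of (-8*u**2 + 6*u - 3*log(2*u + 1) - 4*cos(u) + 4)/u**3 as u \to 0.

Substitution gives 0/0; apply L'Hôpital's rule 3 times.
After differentiating numerator and denominator 3 times the quotient is (-4*sin(u) - 48/(2*u + 1)^3)/(6); at u = 0 this is -8.

-8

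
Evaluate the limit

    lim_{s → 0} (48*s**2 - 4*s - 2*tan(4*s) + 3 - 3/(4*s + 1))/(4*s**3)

112/3

Substitution gives 0/0 (the numerator vanishes to order 3).
Expand each term to order s^3: the coefficient of s^3 in -2·tan(4s) is -128/3 and in -3·1/(1 + 4s) is 192.
Lower-order terms cancel with the polynomial part, so the numerator is (448/3)·s^3 + o(s^3), and the limit is (448/3)/(4) = 112/3.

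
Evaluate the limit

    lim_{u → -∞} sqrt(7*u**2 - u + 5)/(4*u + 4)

-√(7)/4

For large |u|, √(7*u^2 - u + 5) ≈ √7·|u| and the denominator ≈ 4u.
Since u → −∞, |u| = −u, giving −√7/(4) = -√(7)/4.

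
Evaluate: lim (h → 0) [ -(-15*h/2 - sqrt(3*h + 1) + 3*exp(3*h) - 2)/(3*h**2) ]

Substitution gives 0/0 (the numerator vanishes to order 2).
Expand each term to order h^2: the coefficient of h^2 in −√(1 + 3h) is 9/8 and in 3·e^(3h) is 27/2.
Lower-order terms cancel with the polynomial part, so the numerator is (117/8)·h^2 + o(h^2), and the limit is (117/8)/(-3) = -39/8.

-39/8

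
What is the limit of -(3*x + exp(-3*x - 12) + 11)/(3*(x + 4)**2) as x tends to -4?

Direct substitution gives 0/0.
Apply L'Hôpital: lim (3 - 3*e^(-3*x - 12))/(-6*x - 24), still 0/0.
After 2 applications of L'Hôpital's rule the quotient is (9*e^(-3*x - 12))/(-6); substituting x = -4 gives -3/2.

-3/2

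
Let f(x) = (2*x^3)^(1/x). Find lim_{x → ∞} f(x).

Base → ∞ and exponent → 0: an ∞^0 form.
Take logs: (1/x)·ln(2·x^3) = (ln 2 + 3·ln x)/x → 0.
So the limit is e^0 = 1.

1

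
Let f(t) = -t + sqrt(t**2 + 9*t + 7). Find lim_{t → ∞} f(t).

9/2

An ∞ − ∞ form. Rationalising with the conjugate, the difference becomes (9t + 7) / (√(t^2 + 9*t + 7) + t).
For large t the denominator behaves like 2·t, so the quotient tends to 9/2 = 9/2.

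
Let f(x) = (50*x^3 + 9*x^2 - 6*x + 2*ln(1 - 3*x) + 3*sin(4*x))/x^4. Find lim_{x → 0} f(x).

Substitution gives 0/0 (the numerator vanishes to order 4).
Expand each term to order x^4: the coefficient of x^4 in 2·ln(1 - 3x) is -81/2 and in 3·sin(4x) is 0.
Lower-order terms cancel with the polynomial part, so the numerator is (-81/2)·x^4 + o(x^4), and the limit is (-81/2)/(1) = -81/2.

-81/2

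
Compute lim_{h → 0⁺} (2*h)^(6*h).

1

Base → 0⁺ and exponent → 0⁺: a 0^0 form.
Take logs: 6h·ln(2h). This is 0·(−∞); rewriting as ln(2h)/(1/(6h)) and applying L'Hôpital gives 0.
Hence the limit is e^0 = 1.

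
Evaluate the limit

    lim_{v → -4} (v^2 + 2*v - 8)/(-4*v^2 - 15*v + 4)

-6/17

Direct substitution gives 0/0, so factor. Both numerator and denominator have (v + 4) as a factor.
After cancelling, the expression reduces to (v - 2)/(1 - 4*v).
Substituting v = -4 gives -6/17.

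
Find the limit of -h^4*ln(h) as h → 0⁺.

0

This is a 0·(−∞) form. Rewrite as -1·ln(h) / h^(−4) and apply L'Hôpital:
the derivative quotient is -1·(1/h) / (−4·h^(−5)) = (1/4)·h^4 → 0.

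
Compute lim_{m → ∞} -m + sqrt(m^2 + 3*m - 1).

This has the form ∞ − ∞. Multiply and divide by the conjugate √(m^2 + 3*m - 1) + m.
That gives (3m - 1) / (√(m^2 + 3*m - 1) + m).
Divide numerator and denominator by m: the limit is 3/(2·1) = 3/2.

3/2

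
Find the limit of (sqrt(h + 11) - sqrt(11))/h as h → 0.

A 0/0 form; rationalise with √(11 + h) + √11. This collapses the numerator to h, leaving 1/(√(11 + h) + √11) → 1/(2√11) = √(11)/22.

√(11)/22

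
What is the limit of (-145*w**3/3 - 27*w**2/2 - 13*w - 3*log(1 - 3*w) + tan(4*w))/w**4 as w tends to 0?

243/4

Substitution gives 0/0 (the numerator vanishes to order 4).
Expand each term to order w^4: the coefficient of w^4 in tan(4w) is 0 and in -3·ln(1 - 3w) is 243/4.
Lower-order terms cancel with the polynomial part, so the numerator is (243/4)·w^4 + o(w^4), and the limit is (243/4)/(1) = 243/4.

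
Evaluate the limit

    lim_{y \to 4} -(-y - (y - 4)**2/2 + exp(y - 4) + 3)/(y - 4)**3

-1/6

Direct substitution gives 0/0.
Apply L'Hôpital: lim (-y + e^(y - 4) + 3)/(-3*(y - 4)^2), still 0/0.
Apply L'Hôpital: lim (e^(y - 4) - 1)/(24 - 6*y), still 0/0.
After 3 applications of L'Hôpital's rule the quotient is (e^(y - 4))/(-6); substituting y = 4 gives -1/6.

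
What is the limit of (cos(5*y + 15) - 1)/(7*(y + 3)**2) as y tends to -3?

-25/14

Direct substitution gives 0/0.
Apply L'Hôpital: lim (-5*sin(5*y + 15))/(14*y + 42), still 0/0.
After 2 applications of L'Hôpital's rule the quotient is (-25*cos(5*y + 15))/(14); substituting y = -3 gives -25/14.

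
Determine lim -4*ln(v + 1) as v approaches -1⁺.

∞

As v → -1⁺, v + 1 → 0⁺ and ln(v + 1) → −∞.
Multiplying by -4 gives ∞.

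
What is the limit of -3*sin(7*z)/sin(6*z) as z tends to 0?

-7/2

Substitution gives 0/0.
Divide numerator and denominator by z: sin(7z)/z → 7 and sin(6z)/z → 6, so the limit is -3·7/6 = -7/2.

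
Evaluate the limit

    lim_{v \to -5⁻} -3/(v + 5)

∞

As v → -5⁻, (v + 5) → 0⁻, so (v + 5)^1 → 0⁻ and -3/(v + 5)^1 → ∞.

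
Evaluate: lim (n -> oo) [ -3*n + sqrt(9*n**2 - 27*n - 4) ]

An ∞ − ∞ form. Rationalising with the conjugate, the difference becomes (-27n - 4) / (√(9*n^2 - 27*n - 4) + 3n).
For large n the denominator behaves like 2·3n, so the quotient tends to -27/6 = -9/2.

-9/2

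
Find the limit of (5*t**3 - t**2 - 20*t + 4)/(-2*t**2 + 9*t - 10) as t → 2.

36

At t = 2 both the top and bottom vanish — a removable singularity. Factoring out (t - 2) from each leaves (5*t^2 + 9*t - 2)/(5 - 2*t), which at t = 2 equals 36.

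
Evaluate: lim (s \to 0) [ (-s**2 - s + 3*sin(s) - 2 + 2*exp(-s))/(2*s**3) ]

Substitution gives 0/0 (the numerator vanishes to order 3).
Expand each term to order s^3: the coefficient of s^3 in 3·sin(s) is -1/2 and in 2·e^(-s) is -1/3.
Lower-order terms cancel with the polynomial part, so the numerator is (-5/6)·s^3 + o(s^3), and the limit is (-5/6)/(2) = -5/12.

-5/12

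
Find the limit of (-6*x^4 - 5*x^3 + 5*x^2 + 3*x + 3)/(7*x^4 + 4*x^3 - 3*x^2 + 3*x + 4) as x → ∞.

-6/7

Numerator and denominator both have degree 4.
Dividing every term by x^4, all lower-order terms vanish and the limit is the ratio of leading coefficients, -6/(7) = -6/7.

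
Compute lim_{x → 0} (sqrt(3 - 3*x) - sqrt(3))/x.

-√(3)/2

A 0/0 form; rationalise with √(3 - 3x) + √3. This collapses the numerator to -3x, leaving -3/(√(3 - 3x) + √3) → -3/(2√3) = -√(3)/2.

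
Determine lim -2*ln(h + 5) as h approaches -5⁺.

As h → -5⁺, h + 5 → 0⁺ and ln(h + 5) → −∞.
Multiplying by -2 gives ∞.

∞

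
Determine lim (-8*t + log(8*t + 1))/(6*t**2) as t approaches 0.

-16/3

Direct substitution gives 0/0.
Apply L'Hôpital: lim (-8 + 8/(8*t + 1))/(12*t), still 0/0.
After 2 applications of L'Hôpital's rule the quotient is (-64/(8*t + 1)^2)/(12); substituting t = 0 gives -16/3.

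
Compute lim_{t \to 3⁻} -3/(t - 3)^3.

∞

As t → 3⁻, (t - 3) → 0⁻, so (t - 3)^3 → 0⁻ and -3/(t - 3)^3 → ∞.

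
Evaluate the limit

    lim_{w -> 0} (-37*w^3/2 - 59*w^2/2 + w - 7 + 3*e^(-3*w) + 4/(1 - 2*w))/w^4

Substitution gives 0/0 (the numerator vanishes to order 4).
Expand each term to order w^4: the coefficient of w^4 in 4·1/(1 - 2w) is 64 and in 3·e^(-3w) is 81/8.
Lower-order terms cancel with the polynomial part, so the numerator is (593/8)·w^4 + o(w^4), and the limit is (593/8)/(1) = 593/8.

593/8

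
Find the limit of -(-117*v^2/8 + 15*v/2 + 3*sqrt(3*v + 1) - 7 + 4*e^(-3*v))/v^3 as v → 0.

207/16

Substitution gives 0/0; apply L'Hôpital's rule 3 times.
After differentiating numerator and denominator 3 times the quotient is (-108*e^(-3*v) + 243/(8*(3*v + 1)^(5/2)))/(-6); at v = 0 this is 207/16.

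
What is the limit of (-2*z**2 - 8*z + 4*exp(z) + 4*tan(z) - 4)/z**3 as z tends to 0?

Substitution gives 0/0 (the numerator vanishes to order 3).
Expand each term to order z^3: the coefficient of z^3 in 4·e^(z) is 2/3 and in 4·tan(z) is 4/3.
Lower-order terms cancel with the polynomial part, so the numerator is (2)·z^3 + o(z^3), and the limit is (2)/(1) = 2.

2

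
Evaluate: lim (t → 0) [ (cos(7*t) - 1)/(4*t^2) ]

Direct substitution gives 0/0.
Apply L'Hôpital: lim (-7*sin(7*t))/(8*t), still 0/0.
After 2 applications of L'Hôpital's rule the quotient is (-49*cos(7*t))/(8); substituting t = 0 gives -49/8.

-49/8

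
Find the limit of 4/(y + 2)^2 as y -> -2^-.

∞

As y → -2⁻, (y + 2) → 0⁻, so (y + 2)^2 → 0⁺ and 4/(y + 2)^2 → ∞.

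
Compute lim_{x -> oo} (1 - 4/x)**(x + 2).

e^(-4)

Let L be the limit and take ln: ln L = lim (x + 2)·ln(1 - 4/x) = lim (x + 2)·(-4/x + O(1/x²)) = -4.
Hence L = e^(-4).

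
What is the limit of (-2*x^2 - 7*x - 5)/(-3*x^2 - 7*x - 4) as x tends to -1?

3

Direct substitution gives 0/0, so factor. Both numerator and denominator have (x + 1) as a factor.
After cancelling, the expression reduces to (-2*x - 5)/(-3*x - 4).
Substituting x = -1 gives 3.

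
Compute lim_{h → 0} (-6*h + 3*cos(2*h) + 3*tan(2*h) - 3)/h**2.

Substitution gives 0/0 (the numerator vanishes to order 2).
Expand each term to order h^2: the coefficient of h^2 in 3·tan(2h) is 0 and in 3·cos(2h) is -6.
Lower-order terms cancel with the polynomial part, so the numerator is (-6)·h^2 + o(h^2), and the limit is (-6)/(1) = -6.

-6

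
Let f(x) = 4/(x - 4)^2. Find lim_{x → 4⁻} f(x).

∞

As x → 4⁻, (x - 4) → 0⁻, so (x - 4)^2 → 0⁺ and 4/(x - 4)^2 → ∞.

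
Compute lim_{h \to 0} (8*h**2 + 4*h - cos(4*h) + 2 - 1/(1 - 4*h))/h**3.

-64

Substitution gives 0/0; apply L'Hôpital's rule 3 times.
After differentiating numerator and denominator 3 times the quotient is (-64*sin(4*h) - 384/(4*h - 1)^4)/(6); at h = 0 this is -64.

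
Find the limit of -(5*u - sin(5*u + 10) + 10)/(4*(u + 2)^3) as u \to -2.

-125/24

Direct substitution gives 0/0.
Apply L'Hôpital: lim (5 - 5*cos(5*u + 10))/(-12*(u + 2)^2), still 0/0.
Apply L'Hôpital: lim (25*sin(5*u + 10))/(-24*u - 48), still 0/0.
After 3 applications of L'Hôpital's rule the quotient is (125*cos(5*u + 10))/(-24); substituting u = -2 gives -125/24.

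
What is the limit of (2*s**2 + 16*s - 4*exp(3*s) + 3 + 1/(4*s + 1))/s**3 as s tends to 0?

Substitution gives 0/0; apply L'Hôpital's rule 3 times.
After differentiating numerator and denominator 3 times the quotient is (-108*e^(3*s) - 384/(4*s + 1)^4)/(6); at s = 0 this is -82.

-82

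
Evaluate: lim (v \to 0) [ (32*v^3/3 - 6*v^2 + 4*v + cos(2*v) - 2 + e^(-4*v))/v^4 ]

34/3

Substitution gives 0/0 (the numerator vanishes to order 4).
Expand each term to order v^4: the coefficient of v^4 in cos(2v) is 2/3 and in e^(-4v) is 32/3.
Lower-order terms cancel with the polynomial part, so the numerator is (34/3)·v^4 + o(v^4), and the limit is (34/3)/(1) = 34/3.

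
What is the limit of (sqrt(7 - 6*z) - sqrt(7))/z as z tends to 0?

-3*√(7)/7

A 0/0 form; rationalise with √(7 - 6z) + √7. This collapses the numerator to -6z, leaving -6/(√(7 - 6z) + √7) → -6/(2√7) = -3*√(7)/7.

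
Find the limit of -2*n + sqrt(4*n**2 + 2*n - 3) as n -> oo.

1/2

This has the form ∞ − ∞. Multiply and divide by the conjugate √(4*n^2 + 2*n - 3) + 2n.
That gives (2n - 3) / (√(4*n^2 + 2*n - 3) + 2n).
Divide numerator and denominator by n: the limit is 2/(2·2) = 1/2.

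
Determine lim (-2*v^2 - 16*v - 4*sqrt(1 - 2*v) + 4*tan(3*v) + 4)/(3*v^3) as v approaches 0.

Substitution gives 0/0; apply L'Hôpital's rule 3 times.
After differentiating numerator and denominator 3 times the quotient is (648*tan(3*v)^2/cos(3*v)^2 + 216/cos(3*v)^2 + 12/(1 - 2*v)^(5/2))/(18); at v = 0 this is 38/3.

38/3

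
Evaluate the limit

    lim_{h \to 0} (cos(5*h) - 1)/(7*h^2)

Direct substitution gives 0/0.
Apply L'Hôpital: lim (-5*sin(5*h))/(14*h), still 0/0.
After 2 applications of L'Hôpital's rule the quotient is (-25*cos(5*h))/(14); substituting h = 0 gives -25/14.

-25/14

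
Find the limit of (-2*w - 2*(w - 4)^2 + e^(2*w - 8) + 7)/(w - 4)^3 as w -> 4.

Direct substitution gives 0/0.
Apply L'Hôpital: lim (-4*w + 2*e^(2*w - 8) + 14)/(3*(w - 4)^2), still 0/0.
Apply L'Hôpital: lim (4*e^(2*w - 8) - 4)/(6*w - 24), still 0/0.
After 3 applications of L'Hôpital's rule the quotient is (8*e^(2*w - 8))/(6); substituting w = 4 gives 4/3.

4/3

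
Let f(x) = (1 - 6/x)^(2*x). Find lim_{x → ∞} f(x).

e^(-12)

The base → 1 and the exponent → ∞: a 1^∞ form.
Take logarithms: (2x)·ln(1 - 6/x). Since ln(1+u) ~ u for small u, this behaves like (2x)·(-6/x) → -12.
So the limit is e^(-12).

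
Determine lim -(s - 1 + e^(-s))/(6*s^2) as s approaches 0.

Direct substitution gives 0/0.
Apply L'Hôpital: lim (1 - e^(-s))/(-12*s), still 0/0.
After 2 applications of L'Hôpital's rule the quotient is (e^(-s))/(-12); substituting s = 0 gives -1/12.

-1/12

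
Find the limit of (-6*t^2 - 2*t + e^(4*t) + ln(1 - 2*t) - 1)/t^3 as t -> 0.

Substitution gives 0/0; apply L'Hôpital's rule 3 times.
After differentiating numerator and denominator 3 times the quotient is (64*e^(4*t) + 16/(2*t - 1)^3)/(6); at t = 0 this is 8.

8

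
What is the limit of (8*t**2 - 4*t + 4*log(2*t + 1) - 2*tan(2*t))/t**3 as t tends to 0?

Substitution gives 0/0 (the numerator vanishes to order 3).
Expand each term to order t^3: the coefficient of t^3 in 4·ln(1 + 2t) is 32/3 and in -2·tan(2t) is -16/3.
Lower-order terms cancel with the polynomial part, so the numerator is (16/3)·t^3 + o(t^3), and the limit is (16/3)/(1) = 16/3.

16/3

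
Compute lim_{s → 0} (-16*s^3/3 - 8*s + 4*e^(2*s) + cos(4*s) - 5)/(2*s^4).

Substitution gives 0/0 (the numerator vanishes to order 4).
Expand each term to order s^4: the coefficient of s^4 in cos(4s) is 32/3 and in 4·e^(2s) is 8/3.
Lower-order terms cancel with the polynomial part, so the numerator is (40/3)·s^4 + o(s^4), and the limit is (40/3)/(2) = 20/3.

20/3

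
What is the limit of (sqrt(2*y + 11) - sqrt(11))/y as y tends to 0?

Substitution gives 0/0. Multiply numerator and denominator by the conjugate √(11 + 2y) + √11.
The numerator becomes (11 + 2y) − 11 = 2y, so the expression simplifies to 2/(√(11 + 2y) + √11).
Letting y → 0 gives 2/(2√11) = √(11)/11.

√(11)/11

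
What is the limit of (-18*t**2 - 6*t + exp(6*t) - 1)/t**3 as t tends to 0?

Direct substitution gives 0/0.
Apply L'Hôpital: lim (-36*t + 6*e^(6*t) - 6)/(3*t^2), still 0/0.
Apply L'Hôpital: lim (36*e^(6*t) - 36)/(6*t), still 0/0.
After 3 applications of L'Hôpital's rule the quotient is (216*e^(6*t))/(6); substituting t = 0 gives 36.

36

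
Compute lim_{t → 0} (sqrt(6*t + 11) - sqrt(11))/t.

3*√(11)/11

Substitution gives 0/0. Multiply numerator and denominator by the conjugate √(11 + 6t) + √11.
The numerator becomes (11 + 6t) − 11 = 6t, so the expression simplifies to 6/(√(11 + 6t) + √11).
Letting t → 0 gives 6/(2√11) = 3*√(11)/11.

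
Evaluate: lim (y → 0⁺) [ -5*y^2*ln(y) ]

0

This is a 0·(−∞) form. Rewrite as -5·ln(y) / y^(−2) and apply L'Hôpital:
the derivative quotient is -5·(1/y) / (−2·y^(−3)) = (5/2)·y^2 → 0.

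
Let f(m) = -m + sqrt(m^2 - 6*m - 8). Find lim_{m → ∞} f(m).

This has the form ∞ − ∞. Multiply and divide by the conjugate √(m^2 - 6*m - 8) + m.
That gives (-6m - 8) / (√(m^2 - 6*m - 8) + m).
Divide numerator and denominator by m: the limit is -6/(2·1) = -3.

-3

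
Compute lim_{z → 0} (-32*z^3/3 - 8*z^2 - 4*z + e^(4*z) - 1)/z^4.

32/3

Direct substitution gives 0/0.
Apply L'Hôpital: lim (-32*z^2 - 16*z + 4*e^(4*z) - 4)/(4*z^3), still 0/0.
Apply L'Hôpital: lim (-64*z + 16*e^(4*z) - 16)/(12*z^2), still 0/0.
Apply L'Hôpital: lim (64*e^(4*z) - 64)/(24*z), still 0/0.
After 4 applications of L'Hôpital's rule the quotient is (256*e^(4*z))/(24); substituting z = 0 gives 32/3.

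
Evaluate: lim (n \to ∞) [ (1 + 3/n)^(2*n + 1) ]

e^(6)

The base → 1 and the exponent → ∞: a 1^∞ form.
Take logarithms: (2n + 1)·ln(1 + 3/n). Since ln(1+u) ~ u for small u, this behaves like (2n)·(3/n) → 6.
So the limit is e^(6).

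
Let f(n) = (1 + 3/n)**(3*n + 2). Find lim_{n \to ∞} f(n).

e^(9)

Write it as [(1 + 3/n)^n]^(3) · (1 + 3/n)^(2). The bracketed term tends to e^(3) and the second factor to 1, so the limit is e^(9).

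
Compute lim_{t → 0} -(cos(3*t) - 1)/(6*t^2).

3/4

Direct substitution gives 0/0.
Apply L'Hôpital: lim (-3*sin(3*t))/(-12*t), still 0/0.
After 2 applications of L'Hôpital's rule the quotient is (-9*cos(3*t))/(-12); substituting t = 0 gives 3/4.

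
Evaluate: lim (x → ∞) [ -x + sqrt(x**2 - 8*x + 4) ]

This has the form ∞ − ∞. Multiply and divide by the conjugate √(x^2 - 8*x + 4) + x.
That gives (-8x + 4) / (√(x^2 - 8*x + 4) + x).
Divide numerator and denominator by x: the limit is -8/(2·1) = -4.

-4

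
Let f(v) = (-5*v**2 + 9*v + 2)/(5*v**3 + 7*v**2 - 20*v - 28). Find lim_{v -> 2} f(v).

-11/68

Since v = 2 makes numerator and denominator zero, (v - 2) divides both.
Cancelling it gives (-5*v - 1)/(5*v^2 + 17*v + 14); now plug in v = 2 to get -11/68.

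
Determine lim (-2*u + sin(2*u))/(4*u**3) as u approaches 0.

Direct substitution gives 0/0.
Apply L'Hôpital: lim (2*cos(2*u) - 2)/(12*u^2), still 0/0.
Apply L'Hôpital: lim (-4*sin(2*u))/(24*u), still 0/0.
After 3 applications of L'Hôpital's rule the quotient is (-8*cos(2*u))/(24); substituting u = 0 gives -1/3.

-1/3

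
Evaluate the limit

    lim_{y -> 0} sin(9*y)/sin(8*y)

9/8

Substitution gives 0/0.
Divide numerator and denominator by y: sin(9y)/y → 9 and sin(8y)/y → 8, so the limit is 1·9/8 = 9/8.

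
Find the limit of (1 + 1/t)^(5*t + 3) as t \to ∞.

The base → 1 and the exponent → ∞: a 1^∞ form.
Take logarithms: (5t + 3)·ln(1 + 1/t). Since ln(1+u) ~ u for small u, this behaves like (5t)·(1/t) → 5.
So the limit is e^(5).

e^(5)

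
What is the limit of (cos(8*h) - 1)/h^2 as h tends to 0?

Direct substitution gives 0/0.
Apply L'Hôpital: lim (-8*sin(8*h))/(2*h), still 0/0.
After 2 applications of L'Hôpital's rule the quotient is (-64*cos(8*h))/(2); substituting h = 0 gives -32.

-32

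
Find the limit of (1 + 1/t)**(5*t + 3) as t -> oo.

Let L be the limit and take ln: ln L = lim (5t + 3)·ln(1 + 1/t) = lim (5t + 3)·(1/t + O(1/t²)) = 5.
Hence L = e^(5).

e^(5)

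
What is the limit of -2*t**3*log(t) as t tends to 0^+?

This is a 0·(−∞) form. Rewrite as -2·ln(t) / t^(−3) and apply L'Hôpital:
the derivative quotient is -2·(1/t) / (−3·t^(−4)) = (2/3)·t^3 → 0.

0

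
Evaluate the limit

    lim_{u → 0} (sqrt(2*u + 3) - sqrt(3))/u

√(3)/3

A 0/0 form; rationalise with √(3 + 2u) + √3. This collapses the numerator to 2u, leaving 2/(√(3 + 2u) + √3) → 2/(2√3) = √(3)/3.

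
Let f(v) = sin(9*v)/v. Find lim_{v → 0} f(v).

Substitution gives 0/0.
Write it as (9)·sin(9v)/(9v); since sin(u)/u → 1, the limit is 9.

9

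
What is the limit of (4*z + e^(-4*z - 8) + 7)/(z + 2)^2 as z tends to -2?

Direct substitution gives 0/0.
Apply L'Hôpital: lim (4 - 4*e^(-4*z - 8))/(2*z + 4), still 0/0.
After 2 applications of L'Hôpital's rule the quotient is (16*e^(-4*z - 8))/(2); substituting z = -2 gives 8.

8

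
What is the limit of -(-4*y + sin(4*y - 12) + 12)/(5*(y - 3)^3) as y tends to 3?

Direct substitution gives 0/0.
Apply L'Hôpital: lim (4*cos(4*y - 12) - 4)/(-15*(y - 3)^2), still 0/0.
Apply L'Hôpital: lim (-16*sin(4*y - 12))/(90 - 30*y), still 0/0.
After 3 applications of L'Hôpital's rule the quotient is (-64*cos(4*y - 12))/(-30); substituting y = 3 gives 32/15.

32/15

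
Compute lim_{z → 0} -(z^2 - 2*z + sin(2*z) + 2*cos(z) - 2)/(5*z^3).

4/15

Substitution gives 0/0; apply L'Hôpital's rule 3 times.
After differentiating numerator and denominator 3 times the quotient is (2*sin(z) - 8*cos(2*z))/(-30); at z = 0 this is 4/15.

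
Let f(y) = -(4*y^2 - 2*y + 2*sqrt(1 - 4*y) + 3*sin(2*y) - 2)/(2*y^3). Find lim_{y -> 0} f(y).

6

Substitution gives 0/0 (the numerator vanishes to order 3).
Expand each term to order y^3: the coefficient of y^3 in 2·√(1 - 4y) is -8 and in 3·sin(2y) is -4.
Lower-order terms cancel with the polynomial part, so the numerator is (-12)·y^3 + o(y^3), and the limit is (-12)/(-2) = 6.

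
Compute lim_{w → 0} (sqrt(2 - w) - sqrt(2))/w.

-√(2)/4

A 0/0 form; rationalise with √(2 - w) + √2. This collapses the numerator to -w, leaving -1/(√(2 - w) + √2) → -1/(2√2) = -√(2)/4.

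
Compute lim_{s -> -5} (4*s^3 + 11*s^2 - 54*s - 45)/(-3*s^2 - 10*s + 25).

Since s = -5 makes numerator and denominator zero, (s + 5) divides both.
Cancelling it gives (4*s^2 - 9*s - 9)/(5 - 3*s); now plug in s = -5 to get 34/5.

34/5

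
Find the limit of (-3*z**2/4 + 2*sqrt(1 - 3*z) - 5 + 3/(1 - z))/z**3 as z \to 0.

Substitution gives 0/0 (the numerator vanishes to order 3).
Expand each term to order z^3: the coefficient of z^3 in 2·√(1 - 3z) is -27/8 and in 3·1/(1 - z) is 3.
Lower-order terms cancel with the polynomial part, so the numerator is (-3/8)·z^3 + o(z^3), and the limit is (-3/8)/(1) = -3/8.

-3/8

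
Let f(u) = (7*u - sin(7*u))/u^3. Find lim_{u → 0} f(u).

Direct substitution gives 0/0.
Apply L'Hôpital: lim (7 - 7*cos(7*u))/(3*u^2), still 0/0.
Apply L'Hôpital: lim (49*sin(7*u))/(6*u), still 0/0.
After 3 applications of L'Hôpital's rule the quotient is (343*cos(7*u))/(6); substituting u = 0 gives 343/6.

343/6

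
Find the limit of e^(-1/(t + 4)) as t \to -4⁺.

0

As t → -4⁺, -1/(t + 4) → −∞, so e^(-1/(t + 4)) → 0.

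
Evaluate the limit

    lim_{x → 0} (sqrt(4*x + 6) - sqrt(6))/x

√(6)/3

A 0/0 form; rationalise with √(6 + 4x) + √6. This collapses the numerator to 4x, leaving 4/(√(6 + 4x) + √6) → 4/(2√6) = √(6)/3.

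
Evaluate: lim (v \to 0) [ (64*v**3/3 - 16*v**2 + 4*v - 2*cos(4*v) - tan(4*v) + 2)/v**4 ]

-64/3

Substitution gives 0/0 (the numerator vanishes to order 4).
Expand each term to order v^4: the coefficient of v^4 in -2·cos(4v) is -64/3 and in −tan(4v) is 0.
Lower-order terms cancel with the polynomial part, so the numerator is (-64/3)·v^4 + o(v^4), and the limit is (-64/3)/(1) = -64/3.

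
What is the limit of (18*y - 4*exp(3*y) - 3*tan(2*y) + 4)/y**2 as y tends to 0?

Substitution gives 0/0 (the numerator vanishes to order 2).
Expand each term to order y^2: the coefficient of y^2 in -3·tan(2y) is 0 and in -4·e^(3y) is -18.
Lower-order terms cancel with the polynomial part, so the numerator is (-18)·y^2 + o(y^2), and the limit is (-18)/(1) = -18.

-18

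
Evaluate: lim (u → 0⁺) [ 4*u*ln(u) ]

0

This is a 0·(−∞) form. Rewrite as 4·ln(u) / u^(−1) and apply L'Hôpital:
the derivative quotient is 4·(1/u) / (−1·u^(−2)) = (-4/1)·u^1 → 0.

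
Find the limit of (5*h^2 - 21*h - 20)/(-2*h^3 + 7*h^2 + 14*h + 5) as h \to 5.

-29/66

At h = 5 both the top and bottom vanish — a removable singularity. Factoring out (h - 5) from each leaves (5*h + 4)/(-2*h^2 - 3*h - 1), which at h = 5 equals -29/66.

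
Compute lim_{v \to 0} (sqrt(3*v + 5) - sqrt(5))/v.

3*√(5)/10

A 0/0 form; rationalise with √(5 + 3v) + √5. This collapses the numerator to 3v, leaving 3/(√(5 + 3v) + √5) → 3/(2√5) = 3*√(5)/10.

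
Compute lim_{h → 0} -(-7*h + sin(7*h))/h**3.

Direct substitution gives 0/0.
Apply L'Hôpital: lim (7*cos(7*h) - 7)/(-3*h^2), still 0/0.
Apply L'Hôpital: lim (-49*sin(7*h))/(-6*h), still 0/0.
After 3 applications of L'Hôpital's rule the quotient is (-343*cos(7*h))/(-6); substituting h = 0 gives 343/6.

343/6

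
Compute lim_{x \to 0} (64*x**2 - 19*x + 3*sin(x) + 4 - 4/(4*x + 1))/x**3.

Substitution gives 0/0 (the numerator vanishes to order 3).
Expand each term to order x^3: the coefficient of x^3 in 3·sin(x) is -1/2 and in -4·1/(1 + 4x) is 256.
Lower-order terms cancel with the polynomial part, so the numerator is (511/2)·x^3 + o(x^3), and the limit is (511/2)/(1) = 511/2.

511/2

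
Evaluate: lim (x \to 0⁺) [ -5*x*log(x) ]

0

This is a 0·(−∞) form. Rewrite as -5·ln(x) / x^(−1) and apply L'Hôpital:
the derivative quotient is -5·(1/x) / (−1·x^(−2)) = (5/1)·x^1 → 0.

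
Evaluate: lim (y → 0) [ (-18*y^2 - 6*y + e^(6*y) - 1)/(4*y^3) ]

9

Direct substitution gives 0/0.
Apply L'Hôpital: lim (-36*y + 6*e^(6*y) - 6)/(12*y^2), still 0/0.
Apply L'Hôpital: lim (36*e^(6*y) - 36)/(24*y), still 0/0.
After 3 applications of L'Hôpital's rule the quotient is (216*e^(6*y))/(24); substituting y = 0 gives 9.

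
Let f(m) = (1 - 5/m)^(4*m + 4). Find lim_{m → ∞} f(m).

e^(-20)

Write it as [(1 - 5/m)^m]^(4) · (1 - 5/m)^(4). The bracketed term tends to e^(-5) and the second factor to 1, so the limit is e^(-20).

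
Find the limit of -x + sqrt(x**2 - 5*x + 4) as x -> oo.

An ∞ − ∞ form. Rationalising with the conjugate, the difference becomes (-5x + 4) / (√(x^2 - 5*x + 4) + x).
For large x the denominator behaves like 2·x, so the quotient tends to -5/2 = -5/2.

-5/2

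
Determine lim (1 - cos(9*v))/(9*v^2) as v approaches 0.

9/2

Substitution gives 0/0.
Use (1 − cos u)/u² → 1/2 with u = 9v: the limit is 9²/(2·9) = 9/2.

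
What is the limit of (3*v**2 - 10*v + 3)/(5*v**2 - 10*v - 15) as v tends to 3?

At v = 3 both the top and bottom vanish — a removable singularity. Factoring out (v - 3) from each leaves (3*v - 1)/(5*v + 5), which at v = 3 equals 2/5.

2/5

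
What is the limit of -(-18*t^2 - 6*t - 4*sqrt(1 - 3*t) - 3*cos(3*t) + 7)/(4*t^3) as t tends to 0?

-27/16

Substitution gives 0/0; apply L'Hôpital's rule 3 times.
After differentiating numerator and denominator 3 times the quotient is (-81*sin(3*t) + 81/(2*(1 - 3*t)^(5/2)))/(-24); at t = 0 this is -27/16.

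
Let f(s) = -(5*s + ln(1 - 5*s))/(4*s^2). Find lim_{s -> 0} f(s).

25/8

Direct substitution gives 0/0.
Apply L'Hôpital: lim (5 - 5/(1 - 5*s))/(-8*s), still 0/0.
After 2 applications of L'Hôpital's rule the quotient is (-25/(1 - 5*s)^2)/(-8); substituting s = 0 gives 25/8.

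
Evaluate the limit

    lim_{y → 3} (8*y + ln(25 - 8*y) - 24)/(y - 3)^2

Direct substitution gives 0/0.
Apply L'Hôpital: lim (8 - 8/(25 - 8*y))/(2*y - 6), still 0/0.
After 2 applications of L'Hôpital's rule the quotient is (-64/(25 - 8*y)^2)/(2); substituting y = 3 gives -32.

-32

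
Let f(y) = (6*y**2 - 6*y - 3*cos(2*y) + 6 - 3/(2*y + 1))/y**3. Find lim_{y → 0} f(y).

24

Substitution gives 0/0 (the numerator vanishes to order 3).
Expand each term to order y^3: the coefficient of y^3 in -3·cos(2y) is 0 and in -3·1/(1 + 2y) is 24.
Lower-order terms cancel with the polynomial part, so the numerator is (24)·y^3 + o(y^3), and the limit is (24)/(1) = 24.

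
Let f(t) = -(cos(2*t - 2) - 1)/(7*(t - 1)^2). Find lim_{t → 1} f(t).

Direct substitution gives 0/0.
Apply L'Hôpital: lim (-2*sin(2*t - 2))/(14 - 14*t), still 0/0.
After 2 applications of L'Hôpital's rule the quotient is (-4*cos(2*t - 2))/(-14); substituting t = 1 gives 2/7.

2/7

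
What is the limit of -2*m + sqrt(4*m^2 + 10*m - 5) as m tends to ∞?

An ∞ − ∞ form. Rationalising with the conjugate, the difference becomes (10m - 5) / (√(4*m^2 + 10*m - 5) + 2m).
For large m the denominator behaves like 2·2m, so the quotient tends to 10/4 = 5/2.

5/2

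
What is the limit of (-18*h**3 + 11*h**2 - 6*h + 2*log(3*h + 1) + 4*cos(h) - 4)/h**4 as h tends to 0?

-121/3

Substitution gives 0/0 (the numerator vanishes to order 4).
Expand each term to order h^4: the coefficient of h^4 in 2·ln(1 + 3h) is -81/2 and in 4·cos(h) is 1/6.
Lower-order terms cancel with the polynomial part, so the numerator is (-121/3)·h^4 + o(h^4), and the limit is (-121/3)/(1) = -121/3.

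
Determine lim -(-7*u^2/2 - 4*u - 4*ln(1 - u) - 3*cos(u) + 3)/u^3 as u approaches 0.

-4/3

Substitution gives 0/0 (the numerator vanishes to order 3).
Expand each term to order u^3: the coefficient of u^3 in -4·ln(1 - u) is 4/3 and in -3·cos(u) is 0.
Lower-order terms cancel with the polynomial part, so the numerator is (4/3)·u^3 + o(u^3), and the limit is (4/3)/(-1) = -4/3.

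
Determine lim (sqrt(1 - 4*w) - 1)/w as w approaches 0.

-2

A 0/0 form; rationalise with √(1 - 4w) + √1. This collapses the numerator to -4w, leaving -4/(√(1 - 4w) + √1) → -4/(2√1) = -2.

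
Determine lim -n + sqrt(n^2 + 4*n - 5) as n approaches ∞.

This has the form ∞ − ∞. Multiply and divide by the conjugate √(n^2 + 4*n - 5) + n.
That gives (4n - 5) / (√(n^2 + 4*n - 5) + n).
Divide numerator and denominator by n: the limit is 4/(2·1) = 2.

2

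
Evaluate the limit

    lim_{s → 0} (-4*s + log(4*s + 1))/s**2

-8

Direct substitution gives 0/0.
Apply L'Hôpital: lim (-4 + 4/(4*s + 1))/(2*s), still 0/0.
After 2 applications of L'Hôpital's rule the quotient is (-16/(4*s + 1)^2)/(2); substituting s = 0 gives -8.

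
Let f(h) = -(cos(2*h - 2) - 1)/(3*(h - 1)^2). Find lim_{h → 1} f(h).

Direct substitution gives 0/0.
Apply L'Hôpital: lim (-2*sin(2*h - 2))/(6 - 6*h), still 0/0.
After 2 applications of L'Hôpital's rule the quotient is (-4*cos(2*h - 2))/(-6); substituting h = 1 gives 2/3.

2/3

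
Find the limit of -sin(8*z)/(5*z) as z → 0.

-8/5

Substitution gives 0/0.
Write it as (8/(-5))·sin(8z)/(8z); since sin(u)/u → 1, the limit is -8/5.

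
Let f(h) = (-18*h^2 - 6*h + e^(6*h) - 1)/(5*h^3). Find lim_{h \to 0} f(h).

36/5

Direct substitution gives 0/0.
Apply L'Hôpital: lim (-36*h + 6*e^(6*h) - 6)/(15*h^2), still 0/0.
Apply L'Hôpital: lim (36*e^(6*h) - 36)/(30*h), still 0/0.
After 3 applications of L'Hôpital's rule the quotient is (216*e^(6*h))/(30); substituting h = 0 gives 36/5.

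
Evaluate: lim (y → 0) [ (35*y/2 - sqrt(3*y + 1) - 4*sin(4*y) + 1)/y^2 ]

Substitution gives 0/0 (the numerator vanishes to order 2).
Expand each term to order y^2: the coefficient of y^2 in −√(1 + 3y) is 9/8 and in -4·sin(4y) is 0.
Lower-order terms cancel with the polynomial part, so the numerator is (9/8)·y^2 + o(y^2), and the limit is (9/8)/(1) = 9/8.

9/8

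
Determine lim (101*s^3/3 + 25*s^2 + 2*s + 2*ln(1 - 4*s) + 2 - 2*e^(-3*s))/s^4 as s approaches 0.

-539/4

Substitution gives 0/0; apply L'Hôpital's rule 4 times.
After differentiating numerator and denominator 4 times the quotient is (-162*e^(-3*s) - 3072/(4*s - 1)^4)/(24); at s = 0 this is -539/4.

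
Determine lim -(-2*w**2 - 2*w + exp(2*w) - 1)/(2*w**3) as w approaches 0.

Direct substitution gives 0/0.
Apply L'Hôpital: lim (-4*w + 2*e^(2*w) - 2)/(-6*w^2), still 0/0.
Apply L'Hôpital: lim (4*e^(2*w) - 4)/(-12*w), still 0/0.
After 3 applications of L'Hôpital's rule the quotient is (8*e^(2*w))/(-12); substituting w = 0 gives -2/3.

-2/3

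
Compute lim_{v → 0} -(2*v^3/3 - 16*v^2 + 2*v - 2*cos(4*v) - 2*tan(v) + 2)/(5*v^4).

64/15

Substitution gives 0/0 (the numerator vanishes to order 4).
Expand each term to order v^4: the coefficient of v^4 in -2·tan(v) is 0 and in -2·cos(4v) is -64/3.
Lower-order terms cancel with the polynomial part, so the numerator is (-64/3)·v^4 + o(v^4), and the limit is (-64/3)/(-5) = 64/15.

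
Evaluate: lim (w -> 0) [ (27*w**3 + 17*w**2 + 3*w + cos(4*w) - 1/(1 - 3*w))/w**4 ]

Substitution gives 0/0; apply L'Hôpital's rule 4 times.
After differentiating numerator and denominator 4 times the quotient is (256*cos(4*w) + 1944/(3*w - 1)^5)/(24); at w = 0 this is -211/3.

-211/3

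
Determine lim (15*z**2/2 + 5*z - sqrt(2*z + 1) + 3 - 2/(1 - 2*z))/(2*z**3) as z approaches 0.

Substitution gives 0/0 (the numerator vanishes to order 3).
Expand each term to order z^3: the coefficient of z^3 in −√(1 + 2z) is -1/2 and in -2·1/(1 - 2z) is -16.
Lower-order terms cancel with the polynomial part, so the numerator is (-33/2)·z^3 + o(z^3), and the limit is (-33/2)/(2) = -33/4.

-33/4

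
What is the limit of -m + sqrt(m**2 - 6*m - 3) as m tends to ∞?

This has the form ∞ − ∞. Multiply and divide by the conjugate √(m^2 - 6*m - 3) + m.
That gives (-6m - 3) / (√(m^2 - 6*m - 3) + m).
Divide numerator and denominator by m: the limit is -6/(2·1) = -3.

-3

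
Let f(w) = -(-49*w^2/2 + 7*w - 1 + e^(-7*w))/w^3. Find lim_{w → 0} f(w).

Direct substitution gives 0/0.
Apply L'Hôpital: lim (-49*w + 7 - 7*e^(-7*w))/(-3*w^2), still 0/0.
Apply L'Hôpital: lim (-49 + 49*e^(-7*w))/(-6*w), still 0/0.
After 3 applications of L'Hôpital's rule the quotient is (-343*e^(-7*w))/(-6); substituting w = 0 gives 343/6.

343/6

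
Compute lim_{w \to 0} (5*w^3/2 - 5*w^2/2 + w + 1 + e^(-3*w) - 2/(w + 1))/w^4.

Substitution gives 0/0; apply L'Hôpital's rule 4 times.
After differentiating numerator and denominator 4 times the quotient is (81*e^(-3*w) - 48/(w + 1)^5)/(24); at w = 0 this is 11/8.

11/8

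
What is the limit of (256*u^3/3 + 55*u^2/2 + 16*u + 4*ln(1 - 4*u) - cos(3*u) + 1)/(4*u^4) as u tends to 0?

-2075/32

Substitution gives 0/0; apply L'Hôpital's rule 4 times.
After differentiating numerator and denominator 4 times the quotient is (-81*cos(3*u) - 6144/(4*u - 1)^4)/(96); at u = 0 this is -2075/32.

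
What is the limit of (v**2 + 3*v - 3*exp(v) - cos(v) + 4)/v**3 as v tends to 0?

-1/2

Substitution gives 0/0 (the numerator vanishes to order 3).
Expand each term to order v^3: the coefficient of v^3 in -3·e^(v) is -1/2 and in −cos(v) is 0.
Lower-order terms cancel with the polynomial part, so the numerator is (-1/2)·v^3 + o(v^3), and the limit is (-1/2)/(1) = -1/2.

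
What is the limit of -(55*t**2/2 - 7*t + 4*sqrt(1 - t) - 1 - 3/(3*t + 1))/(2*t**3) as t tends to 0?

Substitution gives 0/0; apply L'Hôpital's rule 3 times.
After differentiating numerator and denominator 3 times the quotient is (486/(3*t + 1)^4 - 3/(2*(1 - t)^(5/2)))/(-12); at t = 0 this is -323/8.

-323/8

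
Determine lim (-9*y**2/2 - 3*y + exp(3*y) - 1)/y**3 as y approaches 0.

Direct substitution gives 0/0.
Apply L'Hôpital: lim (-9*y + 3*e^(3*y) - 3)/(3*y^2), still 0/0.
Apply L'Hôpital: lim (9*e^(3*y) - 9)/(6*y), still 0/0.
After 3 applications of L'Hôpital's rule the quotient is (27*e^(3*y))/(6); substituting y = 0 gives 9/2.

9/2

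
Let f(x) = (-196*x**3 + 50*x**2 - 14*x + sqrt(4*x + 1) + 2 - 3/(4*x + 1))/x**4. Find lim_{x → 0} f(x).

Substitution gives 0/0 (the numerator vanishes to order 4).
Expand each term to order x^4: the coefficient of x^4 in √(1 + 4x) is -10 and in -3·1/(1 + 4x) is -768.
Lower-order terms cancel with the polynomial part, so the numerator is (-778)·x^4 + o(x^4), and the limit is (-778)/(1) = -778.

-778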